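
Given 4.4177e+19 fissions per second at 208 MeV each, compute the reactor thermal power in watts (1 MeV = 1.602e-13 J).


P = fission_rate * E_MeV * 1.602e-13
P = 4.4177e+19 * 208 * 1.602e-13
P = 1.4720e+09 W

1.4720e+09


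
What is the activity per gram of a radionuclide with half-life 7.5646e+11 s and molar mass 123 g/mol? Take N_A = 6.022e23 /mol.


lambda = ln(2) / t_half = ln(2) / 7.5646e+11 = 9.163038e-13 /s
SA = lambda * N_A / M
SA = 9.163038e-13 * 6.022e23 / 123
SA = 4.4862e+09 Bq/g

4.4862e+09


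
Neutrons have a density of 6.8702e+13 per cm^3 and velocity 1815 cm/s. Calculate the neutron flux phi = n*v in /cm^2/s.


phi = n * v
phi = 6.8702e+13 * 1815
phi = 1.2469e+17 /cm^2/s

1.2469e+17


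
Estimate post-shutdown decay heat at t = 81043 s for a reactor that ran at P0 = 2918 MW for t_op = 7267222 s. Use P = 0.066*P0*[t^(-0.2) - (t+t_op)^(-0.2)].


P/P0 = 0.066 * [t^(-0.2) - (t + t_op)^(-0.2)]
P/P0 = 0.066 * [81043^(-0.2) - (81043 + 7267222)^(-0.2)]
P/P0 = 0.066 * [0.1042934 - 0.04234119] = 0.004088846
P = 2918 * 0.004088846 = 11.931 MW

11.931


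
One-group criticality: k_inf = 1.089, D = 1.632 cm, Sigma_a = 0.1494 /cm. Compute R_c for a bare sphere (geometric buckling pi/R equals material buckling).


L^2 = D / Sigma_a = 1.632 / 0.1494 = 10.92369 cm^2
B_m^2 = (k_inf - 1) / L^2 = (1.089 - 1) / 10.92369 = 0.008147430 /cm^2
For a bare sphere: B_g = pi/R, so R_c = pi / sqrt(B_m^2)
R_c = pi / sqrt(0.008147430) = 34.805 cm

34.805


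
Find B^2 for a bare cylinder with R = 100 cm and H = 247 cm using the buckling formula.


B^2 = (2.405/R)^2 + (pi/H)^2
B^2 = (2.405/100)^2 + (pi/247)^2
B^2 = 7.4018e-04 /cm^2

7.4018e-04


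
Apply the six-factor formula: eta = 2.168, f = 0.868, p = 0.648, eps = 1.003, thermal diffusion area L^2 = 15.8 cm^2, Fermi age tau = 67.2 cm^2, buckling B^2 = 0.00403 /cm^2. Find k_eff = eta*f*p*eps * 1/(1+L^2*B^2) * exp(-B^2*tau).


k_inf = eta*f*p*eps = 2.168*0.868*0.648*1.003 = 1.223080
P_TNL = 1/(1 + L^2*B^2) = 1/(1 + 15.8*0.00403) = 0.9401377
P_FNL = exp(-B^2*tau) = exp(-0.00403*67.2) = 0.7627568
k_eff = k_inf * P_TNL * P_FNL = 1.223080 * 0.9401377 * 0.7627568
k_eff = 0.87707

0.87707


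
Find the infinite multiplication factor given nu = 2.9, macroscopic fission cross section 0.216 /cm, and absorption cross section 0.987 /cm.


k_inf = nu * Sigma_f / Sigma_a
k_inf = 2.9 * 0.216 / 0.987
k_inf = 0.63465

0.63465


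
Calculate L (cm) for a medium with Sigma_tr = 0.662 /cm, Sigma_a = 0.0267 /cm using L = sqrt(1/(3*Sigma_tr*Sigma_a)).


D = 1 / (3 * Sigma_tr) = 1 / (3 * 0.662) = 0.5035247 cm
L = sqrt(D / Sigma_a)
L = sqrt(0.5035247 / 0.0267)
L = 4.3426 cm

4.3426


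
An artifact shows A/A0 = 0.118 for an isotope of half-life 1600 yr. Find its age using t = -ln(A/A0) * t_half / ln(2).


lambda = ln(2) / t_half = ln(2) / 1600 = 4.332170e-04 /yr
t = -ln(A/A0) / lambda
t = -ln(0.118) / 4.332170e-04
t = 4933.0 yr

4933.0


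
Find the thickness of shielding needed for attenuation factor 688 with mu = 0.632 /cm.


x = ln(factor) / mu
x = ln(688) / 0.632
x = 10.338 cm

10.338


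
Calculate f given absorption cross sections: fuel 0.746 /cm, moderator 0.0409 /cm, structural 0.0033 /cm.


f = Sigma_a_fuel / (Sigma_a_fuel + Sigma_a_mod + Sigma_a_other)
f = 0.746 / (0.746 + 0.0409 + 0.0033)
f = 0.94406

0.94406


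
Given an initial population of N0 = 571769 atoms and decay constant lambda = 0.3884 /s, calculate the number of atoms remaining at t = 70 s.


N = N0 * exp(-lambda * t)
N = 571769 * exp(-0.3884 * 70)
N = 8.9048e-07

8.9048e-07


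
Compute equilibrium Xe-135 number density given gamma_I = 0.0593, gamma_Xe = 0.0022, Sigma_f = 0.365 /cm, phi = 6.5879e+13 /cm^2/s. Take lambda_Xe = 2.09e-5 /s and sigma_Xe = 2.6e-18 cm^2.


Xe_eq = (gamma_I + gamma_Xe) * Sigma_f * phi / (lambda_Xe + sigma_Xe * phi)
Numerator = (0.0593 + 0.0022) * 0.365 * 6.5879e+13 = 1.478819e+12
Denominator = 2.09e-5 + 2.6e-18 * 6.5879e+13 = 1.921854e-04
Xe_eq = 1.478819e+12 / 1.921854e-04 = 7.6948e+15 /cm^3

7.6948e+15


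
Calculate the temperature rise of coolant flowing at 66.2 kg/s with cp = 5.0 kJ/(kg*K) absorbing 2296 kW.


dT = Q / (m_dot * cp)
dT = 2296 / (66.2 * 5.0)
dT = 6.9366 C

6.9366


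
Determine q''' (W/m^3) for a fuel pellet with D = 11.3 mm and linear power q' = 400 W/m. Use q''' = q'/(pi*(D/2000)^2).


r = D / 2 / 1000 = 11.3 / 2 / 1000 = 0.00565 m
q''' = q' / (pi * r^2)
q''' = 400 / (pi * 0.00565^2)
q''' = 3.9885e+06 W/m^3

3.9885e+06


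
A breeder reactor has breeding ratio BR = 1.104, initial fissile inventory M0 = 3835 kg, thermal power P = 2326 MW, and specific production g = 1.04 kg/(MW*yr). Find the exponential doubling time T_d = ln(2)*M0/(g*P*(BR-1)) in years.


Breeding gain G = BR - 1 = 1.104 - 1 = 0.104
Fissile production rate = g * P * G = 1.04 * 2326 * 0.104 = 251.58016 kg/yr
T_d = ln(2) * M0 / (g * P * G)
T_d = ln(2) * 3835 / 251.58016 = 10.566 yr

10.566


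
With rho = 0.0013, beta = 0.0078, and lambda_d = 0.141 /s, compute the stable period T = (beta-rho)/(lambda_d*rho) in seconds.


T = (beta - rho) / (lambda_d * rho)
T = (0.0078 - 0.0013) / (0.141 * 0.0013)
T = 35.461 s

35.461


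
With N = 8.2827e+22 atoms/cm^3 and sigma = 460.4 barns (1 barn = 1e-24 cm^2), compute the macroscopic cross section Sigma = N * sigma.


Sigma = N * sigma_barns * 1e-24
Sigma = 8.2827e+22 * 460.4 * 1e-24
Sigma = 38.134 /cm

38.134


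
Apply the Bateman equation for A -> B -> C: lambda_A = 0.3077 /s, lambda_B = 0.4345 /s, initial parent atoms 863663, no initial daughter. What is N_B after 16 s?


N_B(t) = lambda_A * N_A0 / (lambda_B - lambda_A) * [exp(-lambda_A*t) - exp(-lambda_B*t)]
exp(-0.3077*16) = 0.007275811; exp(-0.4345*16) = 9.567198e-04
N_B = 0.3077 * 863663 / (0.4345 - 0.3077) * (0.007275811 - 9.567198e-04)
N_B = 13244

13244


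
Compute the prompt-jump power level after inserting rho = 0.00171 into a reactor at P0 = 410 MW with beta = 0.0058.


P1/P0 = beta / (beta - rho)
P1/P0 = 0.0058 / (0.0058 - 0.00171) = 1.418093
P1 = 410 * 1.418093 = 581.42 MW

581.42


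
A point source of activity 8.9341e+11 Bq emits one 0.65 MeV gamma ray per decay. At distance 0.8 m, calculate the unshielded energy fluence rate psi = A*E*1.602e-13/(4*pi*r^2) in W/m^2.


psi = A * E * 1.602e-13 / (4*pi*r^2)
psi = 8.9341e+11 * 0.65 * 1.602e-13 / (4*pi*0.8^2)
psi = 0.011567 W/m^2

0.011567


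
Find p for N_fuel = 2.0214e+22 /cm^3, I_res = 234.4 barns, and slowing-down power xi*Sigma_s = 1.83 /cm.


p = exp(-N * I * 1e-24 / (xi*Sigma_s))
p = exp(-2.0214e+22 * 234.4 * 1e-24 / 1.83)
p = 0.075083

0.075083


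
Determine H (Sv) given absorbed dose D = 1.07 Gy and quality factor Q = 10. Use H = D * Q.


H = D * Q
H = 1.07 * 10
H = 10.700 Sv

10.700


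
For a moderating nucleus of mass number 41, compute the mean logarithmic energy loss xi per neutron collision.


xi = 1 + (A-1)^2/(2A) * ln((A-1)/(A+1))
xi = 1 + (41-1)^2/(2*41) * ln((41-1)/(41 +1))
xi = 0.047997

0.047997


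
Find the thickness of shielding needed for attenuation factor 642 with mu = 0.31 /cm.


x = ln(factor) / mu
x = ln(642) / 0.31
x = 20.854 cm

20.854


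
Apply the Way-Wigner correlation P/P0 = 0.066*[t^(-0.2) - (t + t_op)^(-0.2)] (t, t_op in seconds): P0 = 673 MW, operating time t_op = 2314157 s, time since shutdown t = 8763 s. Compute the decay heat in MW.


P/P0 = 0.066 * [t^(-0.2) - (t + t_op)^(-0.2)]
P/P0 = 0.066 * [8763^(-0.2) - (8763 + 2314157)^(-0.2)]
P/P0 = 0.066 * [0.1627307 - 0.05330809] = 0.007221892
P = 673 * 0.007221892 = 4.8603 MW

4.8603


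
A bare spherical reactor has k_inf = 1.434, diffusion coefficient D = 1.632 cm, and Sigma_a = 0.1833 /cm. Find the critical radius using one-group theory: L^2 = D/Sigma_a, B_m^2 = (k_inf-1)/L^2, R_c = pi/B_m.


L^2 = D / Sigma_a = 1.632 / 0.1833 = 8.903437 cm^2
B_m^2 = (k_inf - 1) / L^2 = (1.434 - 1) / 8.903437 = 0.04874522 /cm^2
For a bare sphere: B_g = pi/R, so R_c = pi / sqrt(B_m^2)
R_c = pi / sqrt(0.04874522) = 14.229 cm

14.229


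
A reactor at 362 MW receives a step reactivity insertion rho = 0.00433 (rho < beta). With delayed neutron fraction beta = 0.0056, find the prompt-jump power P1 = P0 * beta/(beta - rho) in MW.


P1/P0 = beta / (beta - rho)
P1/P0 = 0.0056 / (0.0056 - 0.00433) = 4.409449
P1 = 362 * 4.409449 = 1596.2 MW

1596.2


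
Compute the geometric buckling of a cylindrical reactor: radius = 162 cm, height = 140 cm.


B^2 = (2.405/R)^2 + (pi/H)^2
B^2 = (2.405/162)^2 + (pi/140)^2
B^2 = 7.2395e-04 /cm^2

7.2395e-04


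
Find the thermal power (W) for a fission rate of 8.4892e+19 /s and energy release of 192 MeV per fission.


P = fission_rate * E_MeV * 1.602e-13
P = 8.4892e+19 * 192 * 1.602e-13
P = 2.6111e+09 W

2.6111e+09


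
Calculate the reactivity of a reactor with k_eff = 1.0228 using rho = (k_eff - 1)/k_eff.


rho = (k_eff - 1) / k_eff
rho = (1.0228 - 1) / 1.0228
rho = 0.022292

0.022292


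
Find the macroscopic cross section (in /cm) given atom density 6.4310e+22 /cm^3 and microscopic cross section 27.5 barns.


Sigma = N * sigma_barns * 1e-24
Sigma = 6.4310e+22 * 27.5 * 1e-24
Sigma = 1.7685 /cm

1.7685


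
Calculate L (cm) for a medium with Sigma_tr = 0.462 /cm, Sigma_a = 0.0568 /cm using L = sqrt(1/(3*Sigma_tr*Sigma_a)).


D = 1 / (3 * Sigma_tr) = 1 / (3 * 0.462) = 0.7215007 cm
L = sqrt(D / Sigma_a)
L = sqrt(0.7215007 / 0.0568)
L = 3.5641 cm

3.5641


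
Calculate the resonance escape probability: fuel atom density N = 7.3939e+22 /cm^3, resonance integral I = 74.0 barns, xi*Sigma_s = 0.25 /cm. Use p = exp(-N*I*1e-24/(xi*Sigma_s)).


p = exp(-N * I * 1e-24 / (xi*Sigma_s))
p = exp(-7.3939e+22 * 74.0 * 1e-24 / 0.25)
p = 3.1265e-10

3.1265e-10


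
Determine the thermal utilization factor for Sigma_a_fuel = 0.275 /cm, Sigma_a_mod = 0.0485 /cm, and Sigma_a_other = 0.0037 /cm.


f = Sigma_a_fuel / (Sigma_a_fuel + Sigma_a_mod + Sigma_a_other)
f = 0.275 / (0.275 + 0.0485 + 0.0037)
f = 0.84046

0.84046


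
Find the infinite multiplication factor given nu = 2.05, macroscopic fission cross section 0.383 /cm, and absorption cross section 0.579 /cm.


k_inf = nu * Sigma_f / Sigma_a
k_inf = 2.05 * 0.383 / 0.579
k_inf = 1.3560

1.3560


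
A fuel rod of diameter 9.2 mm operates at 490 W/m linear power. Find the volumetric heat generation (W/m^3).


r = D / 2 / 1000 = 9.2 / 2 / 1000 = 0.0046 m
q''' = q' / (pi * r^2)
q''' = 490 / (pi * 0.0046^2)
q''' = 7.3711e+06 W/m^3

7.3711e+06


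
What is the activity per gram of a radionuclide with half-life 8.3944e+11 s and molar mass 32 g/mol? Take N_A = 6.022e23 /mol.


lambda = ln(2) / t_half = ln(2) / 8.3944e+11 = 8.257257e-13 /s
SA = lambda * N_A / M
SA = 8.257257e-13 * 6.022e23 / 32
SA = 1.5539e+10 Bq/g

1.5539e+10


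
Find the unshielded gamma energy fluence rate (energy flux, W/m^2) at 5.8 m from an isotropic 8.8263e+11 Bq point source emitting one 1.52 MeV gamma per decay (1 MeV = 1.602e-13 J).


psi = A * E * 1.602e-13 / (4*pi*r^2)
psi = 8.8263e+11 * 1.52 * 1.602e-13 / (4*pi*5.8^2)
psi = 5.0842e-04 W/m^2

5.0842e-04


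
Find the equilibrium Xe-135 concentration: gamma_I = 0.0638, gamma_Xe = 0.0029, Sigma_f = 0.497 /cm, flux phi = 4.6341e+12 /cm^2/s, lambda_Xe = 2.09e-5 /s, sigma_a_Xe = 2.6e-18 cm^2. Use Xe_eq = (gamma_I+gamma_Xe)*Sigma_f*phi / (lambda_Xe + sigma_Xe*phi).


Xe_eq = (gamma_I + gamma_Xe) * Sigma_f * phi / (lambda_Xe + sigma_Xe * phi)
Numerator = (0.0638 + 0.0029) * 0.497 * 4.6341e+12 = 1.536200e+11
Denominator = 2.09e-5 + 2.6e-18 * 4.6341e+12 = 3.294866e-05
Xe_eq = 1.536200e+11 / 3.294866e-05 = 4.6624e+15 /cm^3

4.6624e+15


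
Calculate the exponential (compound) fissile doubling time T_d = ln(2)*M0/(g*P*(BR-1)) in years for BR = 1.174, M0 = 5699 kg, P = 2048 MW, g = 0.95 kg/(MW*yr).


Breeding gain G = BR - 1 = 1.174 - 1 = 0.174
Fissile production rate = g * P * G = 0.95 * 2048 * 0.174 = 338.5344 kg/yr
T_d = ln(2) * M0 / (g * P * G)
T_d = ln(2) * 5699 / 338.5344 = 11.669 yr

11.669


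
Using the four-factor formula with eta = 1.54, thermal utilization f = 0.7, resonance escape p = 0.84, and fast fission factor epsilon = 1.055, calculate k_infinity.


k_inf = eta * f * p * epsilon
k_inf = 1.54 * 0.7 * 0.84 * 1.055
k_inf = 0.95532

0.95532


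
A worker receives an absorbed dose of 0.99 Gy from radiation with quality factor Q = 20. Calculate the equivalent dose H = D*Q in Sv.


H = D * Q
H = 0.99 * 20
H = 19.800 Sv

19.800


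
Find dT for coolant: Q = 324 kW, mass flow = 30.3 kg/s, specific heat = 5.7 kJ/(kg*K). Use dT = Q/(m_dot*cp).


dT = Q / (m_dot * cp)
dT = 324 / (30.3 * 5.7)
dT = 1.8760 C

1.8760


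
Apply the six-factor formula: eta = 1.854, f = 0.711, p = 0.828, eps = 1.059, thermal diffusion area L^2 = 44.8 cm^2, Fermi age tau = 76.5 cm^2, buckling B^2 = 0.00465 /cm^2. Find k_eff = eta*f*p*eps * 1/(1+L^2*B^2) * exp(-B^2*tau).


k_inf = eta*f*p*eps = 1.854*0.711*0.828*1.059 = 1.155861
P_TNL = 1/(1 + L^2*B^2) = 1/(1 + 44.8*0.00465) = 0.8275953
P_FNL = exp(-B^2*tau) = exp(-0.00465*76.5) = 0.7006653
k_eff = k_inf * P_TNL * P_FNL = 1.155861 * 0.8275953 * 0.7006653
k_eff = 0.67025

0.67025


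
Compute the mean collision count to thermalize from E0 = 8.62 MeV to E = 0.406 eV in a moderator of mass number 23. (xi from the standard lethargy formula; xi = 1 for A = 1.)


xi = 1 + (A-1)^2/(2A)*ln((A-1)/(A+1)) = 0.08448899 (for A = 23)
n = ln(E0/E) / xi
n = ln(8.62e6 / 0.406) / 0.08448899
n = ln(2.123153e+07) / 0.08448899 = 199.68

199.68


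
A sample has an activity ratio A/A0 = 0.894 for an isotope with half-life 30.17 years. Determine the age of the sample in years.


lambda = ln(2) / t_half = ln(2) / 30.17 = 0.02297472 /yr
t = -ln(A/A0) / lambda
t = -ln(0.894) / 0.02297472
t = 4.8771 yr

4.8771


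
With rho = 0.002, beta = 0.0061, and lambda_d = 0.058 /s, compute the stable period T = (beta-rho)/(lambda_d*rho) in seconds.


T = (beta - rho) / (lambda_d * rho)
T = (0.0061 - 0.002) / (0.058 * 0.002)
T = 35.345 s

35.345


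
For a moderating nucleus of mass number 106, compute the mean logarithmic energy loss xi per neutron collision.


xi = 1 + (A-1)^2/(2A) * ln((A-1)/(A+1))
xi = 1 + (106-1)^2/(2*106) * ln((106-1)/(106 +1))
xi = 0.018750

0.018750


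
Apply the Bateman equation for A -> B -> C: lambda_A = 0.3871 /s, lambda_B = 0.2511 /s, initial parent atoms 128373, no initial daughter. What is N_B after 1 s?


N_B(t) = lambda_A * N_A0 / (lambda_B - lambda_A) * [exp(-lambda_A*t) - exp(-lambda_B*t)]
exp(-0.3871*1) = 0.6790232; exp(-0.2511*1) = 0.7779446
N_B = 0.3871 * 128373 / (0.2511 - 0.3871) * (0.6790232 - 0.7779446)
N_B = 36145

36145


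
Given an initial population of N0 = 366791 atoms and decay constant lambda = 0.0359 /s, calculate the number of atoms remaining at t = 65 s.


N = N0 * exp(-lambda * t)
N = 366791 * exp(-0.0359 * 65)
N = 35563

35563


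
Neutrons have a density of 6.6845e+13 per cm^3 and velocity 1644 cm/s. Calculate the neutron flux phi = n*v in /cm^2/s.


phi = n * v
phi = 6.6845e+13 * 1644
phi = 1.0989e+17 /cm^2/s

1.0989e+17


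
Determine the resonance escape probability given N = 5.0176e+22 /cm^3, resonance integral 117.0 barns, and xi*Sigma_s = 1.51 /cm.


p = exp(-N * I * 1e-24 / (xi*Sigma_s))
p = exp(-5.0176e+22 * 117.0 * 1e-24 / 1.51)
p = 0.020490

0.020490


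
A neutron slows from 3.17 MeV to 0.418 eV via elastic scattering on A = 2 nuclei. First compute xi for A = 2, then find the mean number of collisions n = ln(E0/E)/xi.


xi = 1 + (A-1)^2/(2A)*ln((A-1)/(A+1)) = 0.7253469 (for A = 2)
n = ln(E0/E) / xi
n = ln(3.17e6 / 0.418) / 0.7253469
n = ln(7.583732e+06) / 0.7253469 = 21.840

21.840


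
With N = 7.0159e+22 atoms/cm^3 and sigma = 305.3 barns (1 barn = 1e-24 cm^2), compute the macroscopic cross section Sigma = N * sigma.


Sigma = N * sigma_barns * 1e-24
Sigma = 7.0159e+22 * 305.3 * 1e-24
Sigma = 21.420 /cm

21.420


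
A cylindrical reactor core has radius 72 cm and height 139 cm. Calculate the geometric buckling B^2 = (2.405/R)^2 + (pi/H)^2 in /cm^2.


B^2 = (2.405/R)^2 + (pi/H)^2
B^2 = (2.405/72)^2 + (pi/139)^2
B^2 = 0.0016266 /cm^2

0.0016266


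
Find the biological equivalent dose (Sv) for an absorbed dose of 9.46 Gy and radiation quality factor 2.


H = D * Q
H = 9.46 * 2
H = 18.920 Sv

18.920


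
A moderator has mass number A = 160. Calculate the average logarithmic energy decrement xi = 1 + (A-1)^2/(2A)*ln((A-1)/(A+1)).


xi = 1 + (A-1)^2/(2A) * ln((A-1)/(A+1))
xi = 1 + (160-1)^2/(2*160) * ln((160-1)/(160 +1))
xi = 0.012448

0.012448


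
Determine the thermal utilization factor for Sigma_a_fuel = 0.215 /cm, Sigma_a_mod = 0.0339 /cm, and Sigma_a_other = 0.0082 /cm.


f = Sigma_a_fuel / (Sigma_a_fuel + Sigma_a_mod + Sigma_a_other)
f = 0.215 / (0.215 + 0.0339 + 0.0082)
f = 0.83625

0.83625


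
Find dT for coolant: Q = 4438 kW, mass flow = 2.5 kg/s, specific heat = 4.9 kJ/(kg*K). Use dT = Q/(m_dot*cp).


dT = Q / (m_dot * cp)
dT = 4438 / (2.5 * 4.9)
dT = 362.29 C

362.29


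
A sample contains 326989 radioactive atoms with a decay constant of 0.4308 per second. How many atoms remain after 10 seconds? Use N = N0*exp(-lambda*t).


N = N0 * exp(-lambda * t)
N = 326989 * exp(-0.4308 * 10)
N = 4401.4

4401.4


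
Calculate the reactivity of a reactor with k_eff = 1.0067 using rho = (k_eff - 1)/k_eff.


rho = (k_eff - 1) / k_eff
rho = (1.0067 - 1) / 1.0067
rho = 0.0066554

0.0066554


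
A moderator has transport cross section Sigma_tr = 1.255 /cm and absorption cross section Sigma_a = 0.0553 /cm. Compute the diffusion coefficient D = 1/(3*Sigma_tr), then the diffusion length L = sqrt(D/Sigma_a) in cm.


D = 1 / (3 * Sigma_tr) = 1 / (3 * 1.255) = 0.2656042 cm
L = sqrt(D / Sigma_a)
L = sqrt(0.2656042 / 0.0553)
L = 2.1916 cm

2.1916


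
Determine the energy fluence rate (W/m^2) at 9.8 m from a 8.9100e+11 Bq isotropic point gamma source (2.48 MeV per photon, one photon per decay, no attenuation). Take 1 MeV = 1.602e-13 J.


psi = A * E * 1.602e-13 / (4*pi*r^2)
psi = 8.9100e+11 * 2.48 * 1.602e-13 / (4*pi*9.8^2)
psi = 2.9331e-04 W/m^2

2.9331e-04


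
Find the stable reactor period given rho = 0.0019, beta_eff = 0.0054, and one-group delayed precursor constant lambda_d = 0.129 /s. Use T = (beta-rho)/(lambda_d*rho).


T = (beta - rho) / (lambda_d * rho)
T = (0.0054 - 0.0019) / (0.129 * 0.0019)
T = 14.280 s

14.280


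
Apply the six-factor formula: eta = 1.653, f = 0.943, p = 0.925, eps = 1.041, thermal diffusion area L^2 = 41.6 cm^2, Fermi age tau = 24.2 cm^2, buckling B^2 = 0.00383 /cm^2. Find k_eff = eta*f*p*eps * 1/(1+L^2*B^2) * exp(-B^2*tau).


k_inf = eta*f*p*eps = 1.653*0.943*0.925*1.041 = 1.500987
P_TNL = 1/(1 + L^2*B^2) = 1/(1 + 41.6*0.00383) = 0.8625687
P_FNL = exp(-B^2*tau) = exp(-0.00383*24.2) = 0.9114797
k_eff = k_inf * P_TNL * P_FNL = 1.500987 * 0.8625687 * 0.9114797
k_eff = 1.1801

1.1801


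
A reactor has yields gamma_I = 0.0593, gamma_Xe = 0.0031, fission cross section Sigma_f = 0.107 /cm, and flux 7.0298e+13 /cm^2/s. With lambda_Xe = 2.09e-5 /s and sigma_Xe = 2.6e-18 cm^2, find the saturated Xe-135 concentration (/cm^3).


Xe_eq = (gamma_I + gamma_Xe) * Sigma_f * phi / (lambda_Xe + sigma_Xe * phi)
Numerator = (0.0593 + 0.0031) * 0.107 * 7.0298e+13 = 4.693657e+11
Denominator = 2.09e-5 + 2.6e-18 * 7.0298e+13 = 2.036748e-04
Xe_eq = 4.693657e+11 / 2.036748e-04 = 2.3045e+15 /cm^3

2.3045e+15


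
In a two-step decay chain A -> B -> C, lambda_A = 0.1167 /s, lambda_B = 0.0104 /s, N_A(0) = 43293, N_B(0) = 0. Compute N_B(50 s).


N_B(t) = lambda_A * N_A0 / (lambda_B - lambda_A) * [exp(-lambda_A*t) - exp(-lambda_B*t)]
exp(-0.1167*50) = 0.002923423; exp(-0.0104*50) = 0.5945205
N_B = 0.1167 * 43293 / (0.0104 - 0.1167) * (0.002923423 - 0.5945205)
N_B = 28118

28118


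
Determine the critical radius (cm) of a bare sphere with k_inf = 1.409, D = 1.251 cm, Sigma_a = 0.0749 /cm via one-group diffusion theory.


L^2 = D / Sigma_a = 1.251 / 0.0749 = 16.70227 cm^2
B_m^2 = (k_inf - 1) / L^2 = (1.409 - 1) / 16.70227 = 0.02448769 /cm^2
For a bare sphere: B_g = pi/R, so R_c = pi / sqrt(B_m^2)
R_c = pi / sqrt(0.02448769) = 20.076 cm

20.076


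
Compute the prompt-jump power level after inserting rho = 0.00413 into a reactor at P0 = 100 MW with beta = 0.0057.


P1/P0 = beta / (beta - rho)
P1/P0 = 0.0057 / (0.0057 - 0.00413) = 3.630573
P1 = 100 * 3.630573 = 363.06 MW

363.06


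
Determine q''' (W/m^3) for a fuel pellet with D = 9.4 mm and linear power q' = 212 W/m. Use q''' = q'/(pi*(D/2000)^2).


r = D / 2 / 1000 = 9.4 / 2 / 1000 = 0.0047 m
q''' = q' / (pi * r^2)
q''' = 212 / (pi * 0.0047^2)
q''' = 3.0549e+06 W/m^3

3.0549e+06


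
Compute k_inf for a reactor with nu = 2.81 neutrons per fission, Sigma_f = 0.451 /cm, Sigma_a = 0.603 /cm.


k_inf = nu * Sigma_f / Sigma_a
k_inf = 2.81 * 0.451 / 0.603
k_inf = 2.1017

2.1017


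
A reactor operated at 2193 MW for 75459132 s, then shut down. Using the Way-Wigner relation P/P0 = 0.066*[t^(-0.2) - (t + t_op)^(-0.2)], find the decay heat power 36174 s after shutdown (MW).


P/P0 = 0.066 * [t^(-0.2) - (t + t_op)^(-0.2)]
P/P0 = 0.066 * [36174^(-0.2) - (36174 + 75459132)^(-0.2)]
P/P0 = 0.066 * [0.1225521 - 0.02657150] = 0.006334720
P = 2193 * 0.006334720 = 13.892 MW

13.892


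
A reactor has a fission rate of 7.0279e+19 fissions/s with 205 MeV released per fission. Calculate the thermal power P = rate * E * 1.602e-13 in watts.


P = fission_rate * E_MeV * 1.602e-13
P = 7.0279e+19 * 205 * 1.602e-13
P = 2.3080e+09 W

2.3080e+09


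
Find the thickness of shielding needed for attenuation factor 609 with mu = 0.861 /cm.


x = ln(factor) / mu
x = ln(609) / 0.861
x = 7.4469 cm

7.4469


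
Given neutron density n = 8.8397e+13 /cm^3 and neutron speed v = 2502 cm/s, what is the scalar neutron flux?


phi = n * v
phi = 8.8397e+13 * 2502
phi = 2.2117e+17 /cm^2/s

2.2117e+17


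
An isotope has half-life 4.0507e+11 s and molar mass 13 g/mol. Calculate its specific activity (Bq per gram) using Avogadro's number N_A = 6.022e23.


lambda = ln(2) / t_half = ln(2) / 4.0507e+11 = 1.711179e-12 /s
SA = lambda * N_A / M
SA = 1.711179e-12 * 6.022e23 / 13
SA = 7.9267e+10 Bq/g

7.9267e+10


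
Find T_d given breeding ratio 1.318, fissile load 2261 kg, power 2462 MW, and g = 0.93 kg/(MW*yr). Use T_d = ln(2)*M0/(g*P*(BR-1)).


Breeding gain G = BR - 1 = 1.318 - 1 = 0.318
Fissile production rate = g * P * G = 0.93 * 2462 * 0.318 = 728.11188 kg/yr
T_d = ln(2) * M0 / (g * P * G)
T_d = ln(2) * 2261 / 728.11188 = 2.1524 yr

2.1524


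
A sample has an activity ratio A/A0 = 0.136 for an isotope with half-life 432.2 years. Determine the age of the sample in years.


lambda = ln(2) / t_half = ln(2) / 432.2 = 0.001603765 /yr
t = -ln(A/A0) / lambda
t = -ln(0.136) / 0.001603765
t = 1244.0 yr

1244.0


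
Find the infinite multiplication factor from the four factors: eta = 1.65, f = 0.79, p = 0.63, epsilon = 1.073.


k_inf = eta * f * p * epsilon
k_inf = 1.65 * 0.79 * 0.63 * 1.073
k_inf = 0.88115

0.88115


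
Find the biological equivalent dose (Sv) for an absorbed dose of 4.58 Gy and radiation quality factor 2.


H = D * Q
H = 4.58 * 2
H = 9.1600 Sv

9.1600


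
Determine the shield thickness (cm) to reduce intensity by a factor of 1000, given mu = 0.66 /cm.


x = ln(factor) / mu
x = ln(1000) / 0.66
x = 10.466 cm

10.466


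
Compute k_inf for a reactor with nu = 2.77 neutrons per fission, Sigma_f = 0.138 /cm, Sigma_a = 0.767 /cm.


k_inf = nu * Sigma_f / Sigma_a
k_inf = 2.77 * 0.138 / 0.767
k_inf = 0.49838

0.49838


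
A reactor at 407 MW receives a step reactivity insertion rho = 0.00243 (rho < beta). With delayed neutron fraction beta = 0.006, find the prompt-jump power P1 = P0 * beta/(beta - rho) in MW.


P1/P0 = beta / (beta - rho)
P1/P0 = 0.006 / (0.006 - 0.00243) = 1.680672
P1 = 407 * 1.680672 = 684.03 MW

684.03


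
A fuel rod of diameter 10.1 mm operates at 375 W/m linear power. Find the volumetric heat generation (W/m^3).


r = D / 2 / 1000 = 10.1 / 2 / 1000 = 0.00505 m
q''' = q' / (pi * r^2)
q''' = 375 / (pi * 0.00505^2)
q''' = 4.6806e+06 W/m^3

4.6806e+06


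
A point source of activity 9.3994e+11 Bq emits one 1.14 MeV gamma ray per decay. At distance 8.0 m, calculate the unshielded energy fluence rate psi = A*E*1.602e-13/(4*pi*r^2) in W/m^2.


psi = A * E * 1.602e-13 / (4*pi*r^2)
psi = 9.3994e+11 * 1.14 * 1.602e-13 / (4*pi*8.0^2)
psi = 2.1344e-04 W/m^2

2.1344e-04


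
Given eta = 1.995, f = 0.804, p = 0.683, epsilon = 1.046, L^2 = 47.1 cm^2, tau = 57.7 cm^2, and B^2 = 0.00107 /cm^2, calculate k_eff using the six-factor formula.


k_inf = eta*f*p*eps = 1.995*0.804*0.683*1.046 = 1.145912
P_TNL = 1/(1 + L^2*B^2) = 1/(1 + 47.1*0.00107) = 0.9520210
P_FNL = exp(-B^2*tau) = exp(-0.00107*57.7) = 0.9401282
k_eff = k_inf * P_TNL * P_FNL = 1.145912 * 0.9520210 * 0.9401282
k_eff = 1.0256

1.0256


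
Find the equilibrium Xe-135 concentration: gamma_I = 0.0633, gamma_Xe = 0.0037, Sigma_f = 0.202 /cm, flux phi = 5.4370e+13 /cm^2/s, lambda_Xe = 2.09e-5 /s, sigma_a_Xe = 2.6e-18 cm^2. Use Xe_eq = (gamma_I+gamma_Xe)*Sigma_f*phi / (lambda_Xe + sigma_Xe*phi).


Xe_eq = (gamma_I + gamma_Xe) * Sigma_f * phi / (lambda_Xe + sigma_Xe * phi)
Numerator = (0.0633 + 0.0037) * 0.202 * 5.4370e+13 = 7.358436e+11
Denominator = 2.09e-5 + 2.6e-18 * 5.4370e+13 = 1.622620e-04
Xe_eq = 7.358436e+11 / 1.622620e-04 = 4.5349e+15 /cm^3

4.5349e+15


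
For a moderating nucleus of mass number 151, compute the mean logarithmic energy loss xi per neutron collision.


xi = 1 + (A-1)^2/(2A) * ln((A-1)/(A+1))
xi = 1 + (151-1)^2/(2*151) * ln((151-1)/(151 +1))
xi = 0.013187

0.013187


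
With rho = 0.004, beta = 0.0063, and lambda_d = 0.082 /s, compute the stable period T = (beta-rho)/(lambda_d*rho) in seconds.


T = (beta - rho) / (lambda_d * rho)
T = (0.0063 - 0.004) / (0.082 * 0.004)
T = 7.0122 s

7.0122


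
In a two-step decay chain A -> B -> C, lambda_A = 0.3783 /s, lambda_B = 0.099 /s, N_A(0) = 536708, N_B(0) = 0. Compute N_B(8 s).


N_B(t) = lambda_A * N_A0 / (lambda_B - lambda_A) * [exp(-lambda_A*t) - exp(-lambda_B*t)]
exp(-0.3783*8) = 0.04848989; exp(-0.099*8) = 0.4529380
N_B = 0.3783 * 536708 / (0.099 - 0.3783) * (0.04848989 - 0.4529380)
N_B = 294013

294013


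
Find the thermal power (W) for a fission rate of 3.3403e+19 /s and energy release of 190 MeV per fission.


P = fission_rate * E_MeV * 1.602e-13
P = 3.3403e+19 * 190 * 1.602e-13
P = 1.0167e+09 W

1.0167e+09


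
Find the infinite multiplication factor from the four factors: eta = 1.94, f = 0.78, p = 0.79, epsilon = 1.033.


k_inf = eta * f * p * epsilon
k_inf = 1.94 * 0.78 * 0.79 * 1.033
k_inf = 1.2349

1.2349


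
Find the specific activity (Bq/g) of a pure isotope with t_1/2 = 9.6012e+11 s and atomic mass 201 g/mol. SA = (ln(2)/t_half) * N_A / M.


lambda = ln(2) / t_half = ln(2) / 9.6012e+11 = 7.219381e-13 /s
SA = lambda * N_A / M
SA = 7.219381e-13 * 6.022e23 / 201
SA = 2.1629e+09 Bq/g

2.1629e+09


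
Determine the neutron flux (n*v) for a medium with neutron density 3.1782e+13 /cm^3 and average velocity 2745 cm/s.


phi = n * v
phi = 3.1782e+13 * 2745
phi = 8.7242e+16 /cm^2/s

8.7242e+16


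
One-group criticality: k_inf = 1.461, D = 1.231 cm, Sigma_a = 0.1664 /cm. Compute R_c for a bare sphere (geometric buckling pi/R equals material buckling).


L^2 = D / Sigma_a = 1.231 / 0.1664 = 7.397837 cm^2
B_m^2 = (k_inf - 1) / L^2 = (1.461 - 1) / 7.397837 = 0.06231551 /cm^2
For a bare sphere: B_g = pi/R, so R_c = pi / sqrt(B_m^2)
R_c = pi / sqrt(0.06231551) = 12.585 cm

12.585


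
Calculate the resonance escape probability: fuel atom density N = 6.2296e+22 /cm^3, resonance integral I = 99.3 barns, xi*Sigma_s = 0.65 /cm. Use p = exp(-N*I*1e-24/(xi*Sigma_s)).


p = exp(-N * I * 1e-24 / (xi*Sigma_s))
p = exp(-6.2296e+22 * 99.3 * 1e-24 / 0.65)
p = 7.3597e-05

7.3597e-05


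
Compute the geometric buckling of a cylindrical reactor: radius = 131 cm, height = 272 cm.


B^2 = (2.405/R)^2 + (pi/H)^2
B^2 = (2.405/131)^2 + (pi/272)^2
B^2 = 4.7045e-04 /cm^2

4.7045e-04


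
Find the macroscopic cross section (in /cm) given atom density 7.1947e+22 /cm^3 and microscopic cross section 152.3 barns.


Sigma = N * sigma_barns * 1e-24
Sigma = 7.1947e+22 * 152.3 * 1e-24
Sigma = 10.958 /cm

10.958


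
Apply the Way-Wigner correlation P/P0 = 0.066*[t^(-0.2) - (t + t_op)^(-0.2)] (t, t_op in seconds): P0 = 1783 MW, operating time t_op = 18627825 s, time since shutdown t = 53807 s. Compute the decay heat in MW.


P/P0 = 0.066 * [t^(-0.2) - (t + t_op)^(-0.2)]
P/P0 = 0.066 * [53807^(-0.2) - (53807 + 18627825)^(-0.2)]
P/P0 = 0.066 * [0.1131963 - 0.03513315] = 0.005152168
P = 1783 * 0.005152168 = 9.1863 MW

9.1863


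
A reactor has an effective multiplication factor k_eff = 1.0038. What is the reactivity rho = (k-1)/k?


rho = (k_eff - 1) / k_eff
rho = (1.0038 - 1) / 1.0038
rho = 0.0037856

0.0037856


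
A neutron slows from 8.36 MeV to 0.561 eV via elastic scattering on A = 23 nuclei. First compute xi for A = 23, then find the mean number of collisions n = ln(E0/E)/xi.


xi = 1 + (A-1)^2/(2A)*ln((A-1)/(A+1)) = 0.08448899 (for A = 23)
n = ln(E0/E) / xi
n = ln(8.36e6 / 0.561) / 0.08448899
n = ln(1.490196e+07) / 0.08448899 = 195.49

195.49


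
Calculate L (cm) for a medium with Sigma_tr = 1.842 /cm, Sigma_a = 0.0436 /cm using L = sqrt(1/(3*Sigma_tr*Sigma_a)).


D = 1 / (3 * Sigma_tr) = 1 / (3 * 1.842) = 0.1809627 cm
L = sqrt(D / Sigma_a)
L = sqrt(0.1809627 / 0.0436)
L = 2.0373 cm

2.0373


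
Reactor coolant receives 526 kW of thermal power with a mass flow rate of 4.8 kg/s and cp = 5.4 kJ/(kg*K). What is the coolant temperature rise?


dT = Q / (m_dot * cp)
dT = 526 / (4.8 * 5.4)
dT = 20.293 C

20.293


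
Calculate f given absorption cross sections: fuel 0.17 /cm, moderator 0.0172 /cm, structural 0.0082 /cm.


f = Sigma_a_fuel / (Sigma_a_fuel + Sigma_a_mod + Sigma_a_other)
f = 0.17 / (0.17 + 0.0172 + 0.0082)
f = 0.87001

0.87001


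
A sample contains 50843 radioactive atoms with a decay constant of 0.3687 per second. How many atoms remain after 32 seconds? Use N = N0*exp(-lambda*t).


N = N0 * exp(-lambda * t)
N = 50843 * exp(-0.3687 * 32)
N = 0.38217

0.38217


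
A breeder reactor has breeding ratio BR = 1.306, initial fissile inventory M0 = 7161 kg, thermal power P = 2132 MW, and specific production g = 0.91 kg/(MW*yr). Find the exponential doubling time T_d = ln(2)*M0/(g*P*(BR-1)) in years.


Breeding gain G = BR - 1 = 1.306 - 1 = 0.306
Fissile production rate = g * P * G = 0.91 * 2132 * 0.306 = 593.67672 kg/yr
T_d = ln(2) * M0 / (g * P * G)
T_d = ln(2) * 7161 / 593.67672 = 8.3608 yr

8.3608


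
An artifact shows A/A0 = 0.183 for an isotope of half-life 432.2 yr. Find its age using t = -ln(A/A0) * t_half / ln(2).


lambda = ln(2) / t_half = ln(2) / 432.2 = 0.001603765 /yr
t = -ln(A/A0) / lambda
t = -ln(0.183) / 0.001603765
t = 1058.9 yr

1058.9


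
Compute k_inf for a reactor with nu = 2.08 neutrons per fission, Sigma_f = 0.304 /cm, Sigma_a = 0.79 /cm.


k_inf = nu * Sigma_f / Sigma_a
k_inf = 2.08 * 0.304 / 0.79
k_inf = 0.80041

0.80041


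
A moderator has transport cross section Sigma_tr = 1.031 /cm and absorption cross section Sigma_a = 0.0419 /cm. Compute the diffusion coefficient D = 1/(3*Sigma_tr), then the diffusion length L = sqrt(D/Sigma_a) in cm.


D = 1 / (3 * Sigma_tr) = 1 / (3 * 1.031) = 0.3233107 cm
L = sqrt(D / Sigma_a)
L = sqrt(0.3233107 / 0.0419)
L = 2.7778 cm

2.7778


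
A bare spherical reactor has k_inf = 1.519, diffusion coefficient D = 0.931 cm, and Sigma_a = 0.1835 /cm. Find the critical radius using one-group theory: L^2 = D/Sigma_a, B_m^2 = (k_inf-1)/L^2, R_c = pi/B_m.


L^2 = D / Sigma_a = 0.931 / 0.1835 = 5.073569 cm^2
B_m^2 = (k_inf - 1) / L^2 = (1.519 - 1) / 5.073569 = 0.1022949 /cm^2
For a bare sphere: B_g = pi/R, so R_c = pi / sqrt(B_m^2)
R_c = pi / sqrt(0.1022949) = 9.8225 cm

9.8225


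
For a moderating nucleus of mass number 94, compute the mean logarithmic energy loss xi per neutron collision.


xi = 1 + (A-1)^2/(2A) * ln((A-1)/(A+1))
xi = 1 + (94-1)^2/(2*94) * ln((94-1)/(94 +1))
xi = 0.021126

0.021126


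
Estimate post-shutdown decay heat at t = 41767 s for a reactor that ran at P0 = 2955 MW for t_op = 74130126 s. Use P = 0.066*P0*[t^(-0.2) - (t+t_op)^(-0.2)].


P/P0 = 0.066 * [t^(-0.2) - (t + t_op)^(-0.2)]
P/P0 = 0.066 * [41767^(-0.2) - (41767 + 74130126)^(-0.2)]
P/P0 = 0.066 * [0.1190785 - 0.02666565] = 0.006099248
P = 2955 * 0.006099248 = 18.023 MW

18.023


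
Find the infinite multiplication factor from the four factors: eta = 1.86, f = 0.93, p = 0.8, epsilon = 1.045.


k_inf = eta * f * p * epsilon
k_inf = 1.86 * 0.93 * 0.8 * 1.045
k_inf = 1.4461

1.4461


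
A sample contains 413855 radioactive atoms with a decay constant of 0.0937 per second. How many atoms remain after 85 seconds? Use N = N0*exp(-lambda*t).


N = N0 * exp(-lambda * t)
N = 413855 * exp(-0.0937 * 85)
N = 143.85

143.85


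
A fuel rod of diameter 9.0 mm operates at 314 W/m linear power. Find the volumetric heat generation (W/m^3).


r = D / 2 / 1000 = 9.0 / 2 / 1000 = 0.0045 m
q''' = q' / (pi * r^2)
q''' = 314 / (pi * 0.0045^2)
q''' = 4.9358e+06 W/m^3

4.9358e+06


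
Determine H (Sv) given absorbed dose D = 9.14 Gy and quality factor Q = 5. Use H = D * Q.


H = D * Q
H = 9.14 * 5
H = 45.700 Sv

45.700


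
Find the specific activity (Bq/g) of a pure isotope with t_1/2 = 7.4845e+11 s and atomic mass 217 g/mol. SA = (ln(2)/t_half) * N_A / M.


lambda = ln(2) / t_half = ln(2) / 7.4845e+11 = 9.261102e-13 /s
SA = lambda * N_A / M
SA = 9.261102e-13 * 6.022e23 / 217
SA = 2.5701e+09 Bq/g

2.5701e+09


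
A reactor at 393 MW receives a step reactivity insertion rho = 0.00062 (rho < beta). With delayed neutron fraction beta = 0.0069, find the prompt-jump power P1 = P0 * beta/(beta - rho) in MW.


P1/P0 = beta / (beta - rho)
P1/P0 = 0.0069 / (0.0069 - 0.00062) = 1.098726
P1 = 393 * 1.098726 = 431.80 MW

431.80


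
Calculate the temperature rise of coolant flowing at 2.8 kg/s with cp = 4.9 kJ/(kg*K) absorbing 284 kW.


dT = Q / (m_dot * cp)
dT = 284 / (2.8 * 4.9)
dT = 20.700 C

20.700


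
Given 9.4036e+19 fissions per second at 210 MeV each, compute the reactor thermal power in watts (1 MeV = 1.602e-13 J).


P = fission_rate * E_MeV * 1.602e-13
P = 9.4036e+19 * 210 * 1.602e-13
P = 3.1636e+09 W

3.1636e+09


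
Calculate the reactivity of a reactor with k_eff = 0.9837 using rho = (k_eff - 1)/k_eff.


rho = (k_eff - 1) / k_eff
rho = (0.9837 - 1) / 0.9837
rho = -0.016570

-0.016570


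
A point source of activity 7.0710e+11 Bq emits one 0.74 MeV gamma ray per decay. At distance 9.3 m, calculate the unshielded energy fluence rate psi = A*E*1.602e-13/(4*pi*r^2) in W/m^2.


psi = A * E * 1.602e-13 / (4*pi*r^2)
psi = 7.0710e+11 * 0.74 * 1.602e-13 / (4*pi*9.3^2)
psi = 7.7126e-05 W/m^2

7.7126e-05


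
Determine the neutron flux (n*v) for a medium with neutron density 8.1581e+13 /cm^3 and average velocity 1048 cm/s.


phi = n * v
phi = 8.1581e+13 * 1048
phi = 8.5497e+16 /cm^2/s

8.5497e+16


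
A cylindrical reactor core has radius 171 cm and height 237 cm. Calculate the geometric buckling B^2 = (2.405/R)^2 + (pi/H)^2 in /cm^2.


B^2 = (2.405/R)^2 + (pi/H)^2
B^2 = (2.405/171)^2 + (pi/237)^2
B^2 = 3.7352e-04 /cm^2

3.7352e-04


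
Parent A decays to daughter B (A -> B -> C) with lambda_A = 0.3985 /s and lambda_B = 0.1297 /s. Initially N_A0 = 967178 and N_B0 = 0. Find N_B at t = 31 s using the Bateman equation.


N_B(t) = lambda_A * N_A0 / (lambda_B - lambda_A) * [exp(-lambda_A*t) - exp(-lambda_B*t)]
exp(-0.3985*31) = 4.314626e-06; exp(-0.1297*31) = 0.01794040
N_B = 0.3985 * 967178 / (0.1297 - 0.3985) * (4.314626e-06 - 0.01794040)
N_B = 25718

25718


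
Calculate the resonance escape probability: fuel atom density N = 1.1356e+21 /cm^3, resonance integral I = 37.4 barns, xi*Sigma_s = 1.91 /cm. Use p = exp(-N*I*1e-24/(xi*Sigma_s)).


p = exp(-N * I * 1e-24 / (xi*Sigma_s))
p = exp(-1.1356e+21 * 37.4 * 1e-24 / 1.91)
p = 0.97801

0.97801


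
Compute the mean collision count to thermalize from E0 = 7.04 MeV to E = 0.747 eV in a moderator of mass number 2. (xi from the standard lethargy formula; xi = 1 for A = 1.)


xi = 1 + (A-1)^2/(2A)*ln((A-1)/(A+1)) = 0.7253469 (for A = 2)
n = ln(E0/E) / xi
n = ln(7.04e6 / 0.747) / 0.7253469
n = ln(9.424364e+06) / 0.7253469 = 22.139

22.139


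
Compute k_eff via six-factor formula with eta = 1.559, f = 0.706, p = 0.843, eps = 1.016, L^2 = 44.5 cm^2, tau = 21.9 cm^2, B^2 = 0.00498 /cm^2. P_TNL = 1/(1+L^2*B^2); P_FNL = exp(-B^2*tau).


k_inf = eta*f*p*eps = 1.559*0.706*0.843*1.016 = 0.9426969
P_TNL = 1/(1 + L^2*B^2) = 1/(1 + 44.5*0.00498) = 0.8185919
P_FNL = exp(-B^2*tau) = exp(-0.00498*21.9) = 0.8966748
k_eff = k_inf * P_TNL * P_FNL = 0.9426969 * 0.8185919 * 0.8966748
k_eff = 0.69195

0.69195


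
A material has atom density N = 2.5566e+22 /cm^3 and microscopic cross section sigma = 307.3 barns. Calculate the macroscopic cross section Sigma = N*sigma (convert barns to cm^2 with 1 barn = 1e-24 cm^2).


Sigma = N * sigma_barns * 1e-24
Sigma = 2.5566e+22 * 307.3 * 1e-24
Sigma = 7.8564 /cm

7.8564


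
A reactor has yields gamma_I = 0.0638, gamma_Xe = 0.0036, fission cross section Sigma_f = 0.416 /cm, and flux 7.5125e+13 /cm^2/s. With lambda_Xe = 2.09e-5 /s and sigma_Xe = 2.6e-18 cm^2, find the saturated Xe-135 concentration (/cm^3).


Xe_eq = (gamma_I + gamma_Xe) * Sigma_f * phi / (lambda_Xe + sigma_Xe * phi)
Numerator = (0.0638 + 0.0036) * 0.416 * 7.5125e+13 = 2.106385e+12
Denominator = 2.09e-5 + 2.6e-18 * 7.5125e+13 = 2.162250e-04
Xe_eq = 2.106385e+12 / 2.162250e-04 = 9.7416e+15 /cm^3

9.7416e+15


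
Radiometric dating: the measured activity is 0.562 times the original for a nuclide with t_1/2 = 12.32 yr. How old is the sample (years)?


lambda = ln(2) / t_half = ln(2) / 12.32 = 0.05626195 /yr
t = -ln(A/A0) / lambda
t = -ln(0.562) / 0.05626195
t = 10.242 yr

10.242


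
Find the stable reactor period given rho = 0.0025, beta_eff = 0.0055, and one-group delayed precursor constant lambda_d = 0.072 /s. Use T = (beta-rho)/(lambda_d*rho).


T = (beta - rho) / (lambda_d * rho)
T = (0.0055 - 0.0025) / (0.072 * 0.0025)
T = 16.667 s

16.667


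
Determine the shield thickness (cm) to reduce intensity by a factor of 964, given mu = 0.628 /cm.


x = ln(factor) / mu
x = ln(964) / 0.628
x = 10.941 cm

10.941


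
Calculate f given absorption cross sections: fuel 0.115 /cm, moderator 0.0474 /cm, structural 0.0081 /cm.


f = Sigma_a_fuel / (Sigma_a_fuel + Sigma_a_mod + Sigma_a_other)
f = 0.115 / (0.115 + 0.0474 + 0.0081)
f = 0.67449

0.67449


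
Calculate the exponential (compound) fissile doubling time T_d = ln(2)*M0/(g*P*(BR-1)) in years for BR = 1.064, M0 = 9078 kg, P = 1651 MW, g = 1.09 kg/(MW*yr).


Breeding gain G = BR - 1 = 1.064 - 1 = 0.064
Fissile production rate = g * P * G = 1.09 * 1651 * 0.064 = 115.17376 kg/yr
T_d = ln(2) * M0 / (g * P * G)
T_d = ln(2) * 9078 / 115.17376 = 54.634 yr

54.634


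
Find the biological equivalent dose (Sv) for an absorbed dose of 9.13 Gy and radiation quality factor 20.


H = D * Q
H = 9.13 * 20
H = 182.60 Sv

182.60


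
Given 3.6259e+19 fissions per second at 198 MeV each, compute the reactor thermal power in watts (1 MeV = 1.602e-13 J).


P = fission_rate * E_MeV * 1.602e-13
P = 3.6259e+19 * 198 * 1.602e-13
P = 1.1501e+09 W

1.1501e+09


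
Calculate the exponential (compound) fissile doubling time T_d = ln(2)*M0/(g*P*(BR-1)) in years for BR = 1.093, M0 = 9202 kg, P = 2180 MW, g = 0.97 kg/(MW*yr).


Breeding gain G = BR - 1 = 1.093 - 1 = 0.093
Fissile production rate = g * P * G = 0.97 * 2180 * 0.093 = 196.6578 kg/yr
T_d = ln(2) * M0 / (g * P * G)
T_d = ln(2) * 9202 / 196.6578 = 32.434 yr

32.434
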